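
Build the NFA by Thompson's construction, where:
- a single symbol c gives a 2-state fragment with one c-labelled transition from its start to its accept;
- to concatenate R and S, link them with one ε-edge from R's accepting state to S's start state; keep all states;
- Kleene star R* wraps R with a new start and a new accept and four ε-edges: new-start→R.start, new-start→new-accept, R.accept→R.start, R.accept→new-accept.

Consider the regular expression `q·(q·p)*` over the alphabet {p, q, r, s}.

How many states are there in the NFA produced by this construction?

Per subexpression:
Each of the 3 symbol leaves contributes a 2-state fragment.
  q·p — 4 states
  (q·p)* — 6 states
  q·(q·p)* — 8 states

8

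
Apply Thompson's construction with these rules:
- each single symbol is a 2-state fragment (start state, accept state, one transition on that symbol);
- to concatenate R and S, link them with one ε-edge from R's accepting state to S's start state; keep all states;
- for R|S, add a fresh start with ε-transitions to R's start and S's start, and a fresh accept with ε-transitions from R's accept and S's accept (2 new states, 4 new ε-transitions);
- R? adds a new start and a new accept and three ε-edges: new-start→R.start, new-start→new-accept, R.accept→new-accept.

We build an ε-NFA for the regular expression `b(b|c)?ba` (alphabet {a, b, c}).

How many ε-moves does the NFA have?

By structural recursion:
Each of the 5 symbol leaves contributes 0 ε-transitions.
  b|c → 4 ε-transitions
  (b|c)? → 7 ε-transitions
  b(b|c)?ba → 10 ε-transitions

10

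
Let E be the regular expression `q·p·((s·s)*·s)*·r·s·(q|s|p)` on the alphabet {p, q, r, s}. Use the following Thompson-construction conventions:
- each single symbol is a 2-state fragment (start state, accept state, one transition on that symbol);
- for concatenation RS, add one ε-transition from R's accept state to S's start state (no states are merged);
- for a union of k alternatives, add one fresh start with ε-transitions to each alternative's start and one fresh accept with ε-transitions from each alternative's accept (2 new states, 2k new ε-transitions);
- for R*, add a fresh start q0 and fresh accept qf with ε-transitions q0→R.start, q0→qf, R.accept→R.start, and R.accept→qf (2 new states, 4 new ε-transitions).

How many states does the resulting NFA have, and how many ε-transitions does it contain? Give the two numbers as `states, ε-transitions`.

26, 21

Per subexpression:
Each of the 10 symbol leaves contributes 2 states and 0 ε-transitions.
  s·s = 4 states, 1 ε-transition
  (s·s)* = 6 states, 5 ε-transitions
  (s·s)*·s = 8 states, 6 ε-transitions
  ((s·s)*·s)* = 10 states, 10 ε-transitions
  q|s|p = 8 states, 6 ε-transitions
  q·p·((s·s)*·s)*·r·s·(q|s|p) = 26 states, 21 ε-transitions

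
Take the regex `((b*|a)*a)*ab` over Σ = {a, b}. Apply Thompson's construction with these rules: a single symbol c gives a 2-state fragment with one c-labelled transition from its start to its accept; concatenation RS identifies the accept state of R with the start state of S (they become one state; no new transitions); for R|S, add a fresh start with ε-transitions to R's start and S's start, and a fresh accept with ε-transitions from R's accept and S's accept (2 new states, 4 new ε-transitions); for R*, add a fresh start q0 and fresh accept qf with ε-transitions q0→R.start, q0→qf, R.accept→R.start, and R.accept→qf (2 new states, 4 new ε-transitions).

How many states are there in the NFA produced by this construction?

15

Building bottom-up:
Each of the 5 symbol leaves contributes a 2-state fragment.
  b* = 4 states
  b*|a = 8 states
  (b*|a)* = 10 states
  (b*|a)*a = 11 states
  ((b*|a)*a)* = 13 states
  ((b*|a)*a)*ab = 15 states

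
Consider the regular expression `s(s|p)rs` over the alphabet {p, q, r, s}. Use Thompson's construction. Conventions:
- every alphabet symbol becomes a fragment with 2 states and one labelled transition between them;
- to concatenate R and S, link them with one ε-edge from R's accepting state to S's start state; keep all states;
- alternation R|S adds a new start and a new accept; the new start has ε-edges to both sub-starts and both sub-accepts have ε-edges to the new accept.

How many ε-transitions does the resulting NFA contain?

7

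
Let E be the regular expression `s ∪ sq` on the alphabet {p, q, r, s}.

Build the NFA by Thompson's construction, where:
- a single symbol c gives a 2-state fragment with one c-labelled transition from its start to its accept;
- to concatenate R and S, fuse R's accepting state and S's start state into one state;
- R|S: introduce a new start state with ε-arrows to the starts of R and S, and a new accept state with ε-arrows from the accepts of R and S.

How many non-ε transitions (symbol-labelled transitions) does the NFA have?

Per subexpression:
Each of the 3 symbol leaves contributes exactly 1 symbol transition.
  sq = 2 symbol transitions
  s ∪ sq = 3 symbol transitions

3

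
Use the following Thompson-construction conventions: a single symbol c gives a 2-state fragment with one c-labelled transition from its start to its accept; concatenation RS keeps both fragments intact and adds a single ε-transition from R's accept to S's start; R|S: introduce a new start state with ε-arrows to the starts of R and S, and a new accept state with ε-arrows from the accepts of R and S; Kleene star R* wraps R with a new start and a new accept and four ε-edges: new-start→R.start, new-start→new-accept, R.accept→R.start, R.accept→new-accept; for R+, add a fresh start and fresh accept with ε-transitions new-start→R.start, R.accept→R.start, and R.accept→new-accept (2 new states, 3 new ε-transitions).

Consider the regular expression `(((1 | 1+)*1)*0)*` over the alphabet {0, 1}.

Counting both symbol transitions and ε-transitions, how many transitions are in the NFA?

25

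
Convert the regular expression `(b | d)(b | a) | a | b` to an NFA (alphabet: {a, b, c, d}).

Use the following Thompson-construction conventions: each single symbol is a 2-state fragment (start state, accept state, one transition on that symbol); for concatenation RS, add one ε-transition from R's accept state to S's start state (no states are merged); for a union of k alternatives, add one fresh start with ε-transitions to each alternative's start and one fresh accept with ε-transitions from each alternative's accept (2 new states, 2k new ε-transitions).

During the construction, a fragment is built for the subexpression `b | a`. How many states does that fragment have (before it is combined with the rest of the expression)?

6

Fragment for `b | a`:
Each of the 2 symbol leaves contributes a 2-state fragment.
  b | a : 6 states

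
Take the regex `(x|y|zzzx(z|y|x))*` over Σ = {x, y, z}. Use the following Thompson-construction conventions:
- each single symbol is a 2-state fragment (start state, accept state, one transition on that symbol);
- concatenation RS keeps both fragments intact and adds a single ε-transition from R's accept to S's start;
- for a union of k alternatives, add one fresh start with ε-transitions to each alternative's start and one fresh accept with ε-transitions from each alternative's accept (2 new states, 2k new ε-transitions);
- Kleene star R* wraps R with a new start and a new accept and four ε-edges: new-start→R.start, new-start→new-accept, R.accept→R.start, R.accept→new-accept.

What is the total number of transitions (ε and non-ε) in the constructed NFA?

29

Bottom-up over the parse tree:
Each of the 9 symbol leaves contributes 1 transition (1 symbol, 0 ε).
  z|y|x = 9 transitions (3 symbol, 6 ε)
  zzzx(z|y|x) = 17 transitions (7 symbol, 10 ε)
  x|y|zzzx(z|y|x) = 25 transitions (9 symbol, 16 ε)
  (x|y|zzzx(z|y|x))* = 29 transitions (9 symbol, 20 ε)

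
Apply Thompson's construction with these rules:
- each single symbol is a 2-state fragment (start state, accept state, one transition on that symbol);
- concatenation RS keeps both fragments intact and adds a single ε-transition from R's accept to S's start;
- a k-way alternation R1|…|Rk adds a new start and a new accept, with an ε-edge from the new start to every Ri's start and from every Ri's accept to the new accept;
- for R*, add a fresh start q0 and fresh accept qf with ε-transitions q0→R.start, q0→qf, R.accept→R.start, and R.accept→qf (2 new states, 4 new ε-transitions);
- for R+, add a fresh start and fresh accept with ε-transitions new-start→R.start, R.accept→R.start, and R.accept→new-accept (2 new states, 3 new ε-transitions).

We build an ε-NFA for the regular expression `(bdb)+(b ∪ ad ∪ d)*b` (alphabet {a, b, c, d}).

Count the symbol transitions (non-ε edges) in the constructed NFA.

Recursing over subexpressions:
Each of the 8 symbol leaves contributes exactly 1 symbol transition.
  bdb — 3 symbol transitions
  (bdb)+ — 3 symbol transitions
  ad — 2 symbol transitions
  b ∪ ad ∪ d — 4 symbol transitions
  (b ∪ ad ∪ d)* — 4 symbol transitions
  (bdb)+(b ∪ ad ∪ d)*b — 8 symbol transitions

8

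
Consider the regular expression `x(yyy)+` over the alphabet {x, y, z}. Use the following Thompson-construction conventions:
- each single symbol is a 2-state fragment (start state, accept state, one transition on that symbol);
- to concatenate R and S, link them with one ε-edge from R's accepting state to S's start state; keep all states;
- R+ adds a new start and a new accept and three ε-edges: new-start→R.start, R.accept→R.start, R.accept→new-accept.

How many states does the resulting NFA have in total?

Bottom-up over the parse tree:
Each of the 4 symbol leaves contributes a 2-state fragment.
  yyy → 6 states
  (yyy)+ → 8 states
  x(yyy)+ → 10 states

10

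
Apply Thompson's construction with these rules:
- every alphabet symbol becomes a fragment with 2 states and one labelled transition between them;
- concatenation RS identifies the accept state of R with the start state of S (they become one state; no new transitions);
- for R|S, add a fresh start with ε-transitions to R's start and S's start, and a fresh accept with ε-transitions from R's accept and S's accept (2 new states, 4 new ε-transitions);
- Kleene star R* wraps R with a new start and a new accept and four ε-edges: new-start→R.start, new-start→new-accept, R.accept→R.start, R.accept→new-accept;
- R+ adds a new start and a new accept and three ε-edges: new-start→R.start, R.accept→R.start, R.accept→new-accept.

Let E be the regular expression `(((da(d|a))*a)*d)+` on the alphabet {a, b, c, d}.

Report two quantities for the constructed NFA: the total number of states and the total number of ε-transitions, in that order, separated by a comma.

16, 15

By structural recursion:
Each of the 6 symbol leaves contributes 2 states and 0 ε-transitions.
  d|a = 6 states, 4 ε-transitions
  da(d|a) = 8 states, 4 ε-transitions
  (da(d|a))* = 10 states, 8 ε-transitions
  (da(d|a))*a = 11 states, 8 ε-transitions
  ((da(d|a))*a)* = 13 states, 12 ε-transitions
  ((da(d|a))*a)*d = 14 states, 12 ε-transitions
  (((da(d|a))*a)*d)+ = 16 states, 15 ε-transitions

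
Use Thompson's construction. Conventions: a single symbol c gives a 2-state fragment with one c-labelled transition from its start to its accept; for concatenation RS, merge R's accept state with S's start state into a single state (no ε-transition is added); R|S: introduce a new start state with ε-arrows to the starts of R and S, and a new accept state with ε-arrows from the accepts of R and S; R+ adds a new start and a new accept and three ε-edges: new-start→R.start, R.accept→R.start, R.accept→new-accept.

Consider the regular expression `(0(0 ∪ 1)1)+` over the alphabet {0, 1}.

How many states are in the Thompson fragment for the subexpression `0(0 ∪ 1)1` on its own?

Fragment for `0(0 ∪ 1)1`:
Each of the 4 symbol leaves contributes a 2-state fragment.
  0 ∪ 1 → 6 states
  0(0 ∪ 1)1 → 8 states

8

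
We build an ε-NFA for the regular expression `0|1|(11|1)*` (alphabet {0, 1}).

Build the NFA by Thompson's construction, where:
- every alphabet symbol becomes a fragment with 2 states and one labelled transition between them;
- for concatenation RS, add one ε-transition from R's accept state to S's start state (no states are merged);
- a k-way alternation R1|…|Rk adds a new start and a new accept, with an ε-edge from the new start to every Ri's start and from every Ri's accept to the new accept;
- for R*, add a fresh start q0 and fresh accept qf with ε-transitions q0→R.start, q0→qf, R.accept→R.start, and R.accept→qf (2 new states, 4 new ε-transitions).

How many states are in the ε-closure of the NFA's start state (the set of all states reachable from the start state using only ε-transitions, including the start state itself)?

Compute the ε-closure size of each fragment's start state recursively; a symbol fragment's start has no outgoing ε-edge, so its closure is just itself (size 1).
  11 : same as the first factor's closure: C = 1
  11|1 : new start ε-reaches every alternative's start; none of them accept ε, so the new accept is not reached: C = 1 + 1 + 1 = 3
  (11|1)* : new start has ε-edges to the inner start and to the new accept, so C = 2 + 3 = 5
  0|1|(11|1)* : new start ε-reaches every alternative's start; at least one alternative accepts ε, so the union's new accept is reached too: C = 1 + 1 + 1 + 5 + 1 = 9

9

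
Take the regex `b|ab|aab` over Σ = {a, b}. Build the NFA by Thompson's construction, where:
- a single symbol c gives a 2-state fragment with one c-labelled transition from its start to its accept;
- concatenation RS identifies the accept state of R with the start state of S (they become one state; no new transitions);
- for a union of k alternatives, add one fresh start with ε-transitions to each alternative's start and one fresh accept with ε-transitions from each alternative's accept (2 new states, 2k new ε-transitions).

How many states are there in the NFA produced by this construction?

Bottom-up over the parse tree:
Each of the 6 symbol leaves contributes a 2-state fragment.
  ab : 3 states
  aab : 4 states
  b|ab|aab : 11 states

11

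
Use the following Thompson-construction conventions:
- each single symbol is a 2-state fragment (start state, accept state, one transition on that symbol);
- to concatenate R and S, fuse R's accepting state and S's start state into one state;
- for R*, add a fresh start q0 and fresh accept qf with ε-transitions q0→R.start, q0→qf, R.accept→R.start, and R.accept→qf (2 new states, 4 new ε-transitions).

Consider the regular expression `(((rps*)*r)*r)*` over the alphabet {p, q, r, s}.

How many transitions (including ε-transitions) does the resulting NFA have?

21

Per subexpression:
Each of the 5 symbol leaves contributes 1 transition (1 symbol, 0 ε).
  s* : 5 transitions (1 symbol, 4 ε)
  rps* : 7 transitions (3 symbol, 4 ε)
  (rps*)* : 11 transitions (3 symbol, 8 ε)
  (rps*)*r : 12 transitions (4 symbol, 8 ε)
  ((rps*)*r)* : 16 transitions (4 symbol, 12 ε)
  ((rps*)*r)*r : 17 transitions (5 symbol, 12 ε)
  (((rps*)*r)*r)* : 21 transitions (5 symbol, 16 ε)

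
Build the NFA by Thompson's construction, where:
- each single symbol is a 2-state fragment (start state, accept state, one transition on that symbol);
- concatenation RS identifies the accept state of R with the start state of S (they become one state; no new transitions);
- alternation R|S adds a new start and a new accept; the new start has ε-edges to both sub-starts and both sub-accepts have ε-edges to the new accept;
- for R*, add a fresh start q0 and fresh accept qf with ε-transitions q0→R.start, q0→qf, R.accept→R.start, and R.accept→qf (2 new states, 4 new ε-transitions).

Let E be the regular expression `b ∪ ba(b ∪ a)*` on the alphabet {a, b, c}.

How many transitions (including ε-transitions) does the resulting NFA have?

17

Bottom-up over the parse tree:
Each of the 5 symbol leaves contributes 1 transition (1 symbol, 0 ε).
  b ∪ a → 6 transitions (2 symbol, 4 ε)
  (b ∪ a)* → 10 transitions (2 symbol, 8 ε)
  ba(b ∪ a)* → 12 transitions (4 symbol, 8 ε)
  b ∪ ba(b ∪ a)* → 17 transitions (5 symbol, 12 ε)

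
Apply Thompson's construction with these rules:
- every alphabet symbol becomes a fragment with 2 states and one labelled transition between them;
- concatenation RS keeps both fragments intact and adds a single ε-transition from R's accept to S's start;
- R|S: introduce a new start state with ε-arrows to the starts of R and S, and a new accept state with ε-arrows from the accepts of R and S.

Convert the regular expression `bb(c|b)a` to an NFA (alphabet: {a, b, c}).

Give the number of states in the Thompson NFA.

Recursing over subexpressions:
Each of the 5 symbol leaves contributes a 2-state fragment.
  c|b : 6 states
  bb(c|b)a : 12 states

12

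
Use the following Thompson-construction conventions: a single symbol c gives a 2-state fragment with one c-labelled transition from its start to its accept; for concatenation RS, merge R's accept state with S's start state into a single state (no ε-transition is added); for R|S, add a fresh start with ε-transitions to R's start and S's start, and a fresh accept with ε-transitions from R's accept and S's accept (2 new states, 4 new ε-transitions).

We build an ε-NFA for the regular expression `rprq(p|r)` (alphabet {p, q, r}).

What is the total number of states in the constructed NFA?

10

Bottom-up over the parse tree:
Each of the 6 symbol leaves contributes a 2-state fragment.
  p|r — 6 states
  rprq(p|r) — 10 states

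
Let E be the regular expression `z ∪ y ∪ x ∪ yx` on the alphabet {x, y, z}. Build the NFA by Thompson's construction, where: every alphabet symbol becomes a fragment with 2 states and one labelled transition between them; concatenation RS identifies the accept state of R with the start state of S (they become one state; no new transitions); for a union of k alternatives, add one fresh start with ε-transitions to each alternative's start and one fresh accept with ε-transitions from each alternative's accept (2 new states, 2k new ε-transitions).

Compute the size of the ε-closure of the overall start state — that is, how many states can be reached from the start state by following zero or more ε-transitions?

5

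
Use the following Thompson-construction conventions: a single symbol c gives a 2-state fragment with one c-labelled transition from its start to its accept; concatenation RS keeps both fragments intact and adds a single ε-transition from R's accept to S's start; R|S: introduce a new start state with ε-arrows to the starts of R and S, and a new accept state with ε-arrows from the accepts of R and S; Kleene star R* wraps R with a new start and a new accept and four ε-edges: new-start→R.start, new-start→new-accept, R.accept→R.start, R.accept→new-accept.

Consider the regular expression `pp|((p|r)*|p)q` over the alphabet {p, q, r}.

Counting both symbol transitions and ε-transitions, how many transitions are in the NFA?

24

Per subexpression:
Each of the 6 symbol leaves contributes 1 transition (1 symbol, 0 ε).
  pp : 3 transitions (2 symbol, 1 ε)
  p|r : 6 transitions (2 symbol, 4 ε)
  (p|r)* : 10 transitions (2 symbol, 8 ε)
  (p|r)*|p : 15 transitions (3 symbol, 12 ε)
  ((p|r)*|p)q : 17 transitions (4 symbol, 13 ε)
  pp|((p|r)*|p)q : 24 transitions (6 symbol, 18 ε)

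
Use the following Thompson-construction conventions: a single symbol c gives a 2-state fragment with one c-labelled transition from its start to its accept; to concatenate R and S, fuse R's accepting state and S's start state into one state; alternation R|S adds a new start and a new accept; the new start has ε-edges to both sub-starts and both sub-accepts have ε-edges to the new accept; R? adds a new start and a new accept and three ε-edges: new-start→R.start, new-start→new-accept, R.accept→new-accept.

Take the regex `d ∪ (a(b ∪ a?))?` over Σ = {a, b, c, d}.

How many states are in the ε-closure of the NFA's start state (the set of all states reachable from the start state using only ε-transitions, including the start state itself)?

Compute the ε-closure size of each fragment's start state recursively; a symbol fragment's start has no outgoing ε-edge, so its closure is just itself (size 1).
  a? : C = 1 (new start) + 1 (body) + 1 (new accept, via ε) = 3
  b ∪ a? : C = 1 (new start) + (1 + 3) + 1 (new accept, since some branch ε-reaches its own accept) = 6
  a(b ∪ a?) : C equals the left operand's closure size = 1 (its accept is not ε-reachable, so the closure stops there)
  (a(b ∪ a?))? : C = 1 (new start) + 1 (body) + 1 (new accept, via ε) = 3
  d ∪ (a(b ∪ a?))? : new start ε-reaches every alternative's start; at least one alternative accepts ε, so the union's new accept is reached too: C = 1 + 1 + 3 + 1 = 6

6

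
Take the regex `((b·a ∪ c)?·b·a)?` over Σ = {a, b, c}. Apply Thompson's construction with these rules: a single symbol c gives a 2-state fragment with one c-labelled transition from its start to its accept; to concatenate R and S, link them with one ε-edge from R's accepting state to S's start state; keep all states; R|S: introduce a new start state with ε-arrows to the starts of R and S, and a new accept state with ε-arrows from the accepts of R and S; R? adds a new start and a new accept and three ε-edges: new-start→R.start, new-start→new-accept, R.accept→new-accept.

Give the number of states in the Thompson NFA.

Per subexpression:
Each of the 5 symbol leaves contributes a 2-state fragment.
  b·a = 4 states
  b·a ∪ c = 8 states
  (b·a ∪ c)? = 10 states
  (b·a ∪ c)?·b·a = 14 states
  ((b·a ∪ c)?·b·a)? = 16 states

16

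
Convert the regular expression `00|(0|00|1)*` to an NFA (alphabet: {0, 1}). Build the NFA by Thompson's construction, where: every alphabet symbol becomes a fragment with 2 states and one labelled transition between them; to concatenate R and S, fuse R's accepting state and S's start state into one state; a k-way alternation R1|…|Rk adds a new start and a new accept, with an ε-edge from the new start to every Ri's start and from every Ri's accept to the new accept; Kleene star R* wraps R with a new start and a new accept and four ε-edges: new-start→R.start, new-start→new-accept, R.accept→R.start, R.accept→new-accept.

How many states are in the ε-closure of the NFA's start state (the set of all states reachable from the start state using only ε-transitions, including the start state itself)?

Compute the ε-closure size of each fragment's start state recursively; a symbol fragment's start has no outgoing ε-edge, so its closure is just itself (size 1).
  00 : C equals the left operand's closure size = 1 (its accept is not ε-reachable, so the closure stops there)
  00 : C equals the left operand's closure size = 1 (its accept is not ε-reachable, so the closure stops there)
  0|00|1 : C = 1 + 1 + 1 + 1 = 4 (the new accept is not ε-reachable since no branch accepts ε)
  (0|00|1)* : C = 1 (new start) + 4 (body) + 1 (new accept) = 6
  00|(0|00|1)* : new start ε-reaches every alternative's start; at least one alternative accepts ε, so the union's new accept is reached too: C = 1 + 1 + 6 + 1 = 9

9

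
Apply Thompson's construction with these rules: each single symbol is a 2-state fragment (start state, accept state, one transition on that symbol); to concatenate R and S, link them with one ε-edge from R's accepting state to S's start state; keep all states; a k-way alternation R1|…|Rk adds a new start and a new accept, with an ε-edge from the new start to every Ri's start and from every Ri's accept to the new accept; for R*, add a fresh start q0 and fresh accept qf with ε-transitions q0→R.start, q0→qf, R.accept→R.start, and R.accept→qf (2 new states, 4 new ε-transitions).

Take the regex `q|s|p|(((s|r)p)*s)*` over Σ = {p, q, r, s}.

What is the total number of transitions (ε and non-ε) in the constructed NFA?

Recursing over subexpressions:
Each of the 7 symbol leaves contributes 1 transition (1 symbol, 0 ε).
  s|r — 6 transitions (2 symbol, 4 ε)
  (s|r)p — 8 transitions (3 symbol, 5 ε)
  ((s|r)p)* — 12 transitions (3 symbol, 9 ε)
  ((s|r)p)*s — 14 transitions (4 symbol, 10 ε)
  (((s|r)p)*s)* — 18 transitions (4 symbol, 14 ε)
  q|s|p|(((s|r)p)*s)* — 29 transitions (7 symbol, 22 ε)

29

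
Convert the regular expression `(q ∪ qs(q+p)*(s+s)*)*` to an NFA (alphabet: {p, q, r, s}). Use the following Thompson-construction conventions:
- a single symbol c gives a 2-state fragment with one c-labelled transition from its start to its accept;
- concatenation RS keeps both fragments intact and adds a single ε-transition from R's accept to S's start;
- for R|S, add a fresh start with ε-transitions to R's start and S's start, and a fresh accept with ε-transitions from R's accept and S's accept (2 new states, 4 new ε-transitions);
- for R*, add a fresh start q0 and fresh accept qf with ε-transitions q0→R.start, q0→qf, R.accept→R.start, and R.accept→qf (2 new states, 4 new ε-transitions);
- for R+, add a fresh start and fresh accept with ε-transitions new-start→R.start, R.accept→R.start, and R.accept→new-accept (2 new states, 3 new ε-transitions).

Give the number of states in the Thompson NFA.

Building bottom-up:
Each of the 7 symbol leaves contributes a 2-state fragment.
  q+ — 4 states
  q+p — 6 states
  (q+p)* — 8 states
  s+ — 4 states
  s+s — 6 states
  (s+s)* — 8 states
  qs(q+p)*(s+s)* — 20 states
  q ∪ qs(q+p)*(s+s)* — 24 states
  (q ∪ qs(q+p)*(s+s)*)* — 26 states

26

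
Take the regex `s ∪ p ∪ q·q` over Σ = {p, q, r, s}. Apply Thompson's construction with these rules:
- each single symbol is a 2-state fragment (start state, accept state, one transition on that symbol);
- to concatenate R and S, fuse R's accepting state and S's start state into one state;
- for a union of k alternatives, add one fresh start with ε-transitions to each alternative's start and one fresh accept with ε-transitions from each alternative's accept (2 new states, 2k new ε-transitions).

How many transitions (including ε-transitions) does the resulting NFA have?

10

Per subexpression:
Each of the 4 symbol leaves contributes 1 transition (1 symbol, 0 ε).
  q·q — 2 transitions (2 symbol, 0 ε)
  s ∪ p ∪ q·q — 10 transitions (4 symbol, 6 ε)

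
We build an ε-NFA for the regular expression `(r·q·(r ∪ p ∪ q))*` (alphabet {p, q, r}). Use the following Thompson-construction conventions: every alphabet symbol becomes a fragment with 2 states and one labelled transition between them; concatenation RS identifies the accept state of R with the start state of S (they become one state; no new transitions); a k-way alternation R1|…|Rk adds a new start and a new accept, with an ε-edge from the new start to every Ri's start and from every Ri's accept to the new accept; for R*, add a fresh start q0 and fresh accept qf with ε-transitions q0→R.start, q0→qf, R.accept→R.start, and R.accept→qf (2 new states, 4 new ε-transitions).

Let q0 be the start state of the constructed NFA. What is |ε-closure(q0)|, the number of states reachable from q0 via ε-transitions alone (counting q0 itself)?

3

Let C(F) = |ε-closure(F.start)| within fragment F, and note whether F accepts ε. Symbol fragments have C = 1 and do not accept ε. Then:
  r ∪ p ∪ q — C = 1 + 1 + 1 + 1 = 4 (the new accept is not ε-reachable since no branch accepts ε)
  r·q·(r ∪ p ∪ q) — same as the first factor's closure: C = 1
  (r·q·(r ∪ p ∪ q))* — new start has ε-edges to the inner start and to the new accept, so C = 2 + 1 = 3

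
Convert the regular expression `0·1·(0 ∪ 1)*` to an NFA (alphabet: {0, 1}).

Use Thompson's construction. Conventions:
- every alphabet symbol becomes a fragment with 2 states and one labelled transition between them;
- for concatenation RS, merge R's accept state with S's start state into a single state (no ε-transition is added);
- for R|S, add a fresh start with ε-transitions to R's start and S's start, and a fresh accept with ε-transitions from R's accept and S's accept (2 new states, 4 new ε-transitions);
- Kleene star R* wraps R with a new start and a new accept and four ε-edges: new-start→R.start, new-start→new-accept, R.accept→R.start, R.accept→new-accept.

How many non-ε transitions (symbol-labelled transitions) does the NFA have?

By structural recursion:
Each of the 4 symbol leaves contributes exactly 1 symbol transition.
  0 ∪ 1 = 2 symbol transitions
  (0 ∪ 1)* = 2 symbol transitions
  0·1·(0 ∪ 1)* = 4 symbol transitions

4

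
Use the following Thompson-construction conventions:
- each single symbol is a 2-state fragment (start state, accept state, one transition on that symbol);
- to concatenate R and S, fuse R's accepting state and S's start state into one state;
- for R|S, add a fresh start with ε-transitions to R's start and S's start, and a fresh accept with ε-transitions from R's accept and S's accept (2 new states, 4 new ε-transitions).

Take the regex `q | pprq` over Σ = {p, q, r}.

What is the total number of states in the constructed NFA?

9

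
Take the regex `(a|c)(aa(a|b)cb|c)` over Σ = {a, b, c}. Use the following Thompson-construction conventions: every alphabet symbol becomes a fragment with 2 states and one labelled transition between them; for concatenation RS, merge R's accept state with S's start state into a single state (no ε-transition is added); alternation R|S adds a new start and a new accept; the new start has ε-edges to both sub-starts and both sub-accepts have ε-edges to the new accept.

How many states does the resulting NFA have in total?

19

Bottom-up over the parse tree:
Each of the 9 symbol leaves contributes a 2-state fragment.
  a|c : 6 states
  a|b : 6 states
  aa(a|b)cb : 10 states
  aa(a|b)cb|c : 14 states
  (a|c)(aa(a|b)cb|c) : 19 states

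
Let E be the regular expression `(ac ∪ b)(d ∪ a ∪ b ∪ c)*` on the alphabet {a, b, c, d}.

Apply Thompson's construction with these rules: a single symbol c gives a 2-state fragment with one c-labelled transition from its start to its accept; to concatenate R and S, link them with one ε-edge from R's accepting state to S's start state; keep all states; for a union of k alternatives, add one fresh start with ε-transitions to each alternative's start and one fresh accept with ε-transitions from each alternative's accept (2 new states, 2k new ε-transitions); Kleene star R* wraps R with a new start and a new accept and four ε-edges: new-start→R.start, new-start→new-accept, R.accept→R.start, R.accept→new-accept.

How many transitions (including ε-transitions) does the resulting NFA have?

25

Per subexpression:
Each of the 7 symbol leaves contributes 1 transition (1 symbol, 0 ε).
  ac → 3 transitions (2 symbol, 1 ε)
  ac ∪ b → 8 transitions (3 symbol, 5 ε)
  d ∪ a ∪ b ∪ c → 12 transitions (4 symbol, 8 ε)
  (d ∪ a ∪ b ∪ c)* → 16 transitions (4 symbol, 12 ε)
  (ac ∪ b)(d ∪ a ∪ b ∪ c)* → 25 transitions (7 symbol, 18 ε)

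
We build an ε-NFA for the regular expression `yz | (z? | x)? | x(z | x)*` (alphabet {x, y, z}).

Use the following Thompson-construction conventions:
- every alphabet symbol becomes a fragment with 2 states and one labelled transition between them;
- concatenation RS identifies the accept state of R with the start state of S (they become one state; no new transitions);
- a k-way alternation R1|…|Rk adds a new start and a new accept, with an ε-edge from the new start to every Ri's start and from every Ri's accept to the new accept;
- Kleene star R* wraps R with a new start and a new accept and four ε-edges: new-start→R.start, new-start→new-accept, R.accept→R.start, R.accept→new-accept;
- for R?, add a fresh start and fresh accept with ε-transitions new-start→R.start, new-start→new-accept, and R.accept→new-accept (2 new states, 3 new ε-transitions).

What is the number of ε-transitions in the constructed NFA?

24

Recursing over subexpressions:
Each of the 7 symbol leaves contributes 0 ε-transitions.
  yz → 0 ε-transitions
  z? → 3 ε-transitions
  z? | x → 7 ε-transitions
  (z? | x)? → 10 ε-transitions
  z | x → 4 ε-transitions
  (z | x)* → 8 ε-transitions
  x(z | x)* → 8 ε-transitions
  yz | (z? | x)? | x(z | x)* → 24 ε-transitions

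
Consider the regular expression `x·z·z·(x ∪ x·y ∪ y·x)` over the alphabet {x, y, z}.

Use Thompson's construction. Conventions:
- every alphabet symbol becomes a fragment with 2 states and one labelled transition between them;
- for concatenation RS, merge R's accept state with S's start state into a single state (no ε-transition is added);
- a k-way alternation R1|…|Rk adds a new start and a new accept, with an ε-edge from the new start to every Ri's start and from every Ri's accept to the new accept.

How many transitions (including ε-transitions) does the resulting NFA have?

14

By structural recursion:
Each of the 8 symbol leaves contributes 1 transition (1 symbol, 0 ε).
  x·y — 2 transitions (2 symbol, 0 ε)
  y·x — 2 transitions (2 symbol, 0 ε)
  x ∪ x·y ∪ y·x — 11 transitions (5 symbol, 6 ε)
  x·z·z·(x ∪ x·y ∪ y·x) — 14 transitions (8 symbol, 6 ε)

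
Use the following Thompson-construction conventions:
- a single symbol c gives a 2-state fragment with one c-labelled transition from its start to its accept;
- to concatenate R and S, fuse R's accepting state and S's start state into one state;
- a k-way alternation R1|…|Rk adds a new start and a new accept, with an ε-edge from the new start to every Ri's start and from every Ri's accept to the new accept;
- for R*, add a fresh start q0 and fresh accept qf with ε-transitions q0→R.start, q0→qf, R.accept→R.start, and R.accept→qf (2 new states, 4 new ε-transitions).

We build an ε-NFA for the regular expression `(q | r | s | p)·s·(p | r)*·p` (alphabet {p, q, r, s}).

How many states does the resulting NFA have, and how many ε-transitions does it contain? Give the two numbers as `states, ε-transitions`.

Per subexpression:
Each of the 8 symbol leaves contributes 2 states and 0 ε-transitions.
  q | r | s | p — 10 states, 8 ε-transitions
  p | r — 6 states, 4 ε-transitions
  (p | r)* — 8 states, 8 ε-transitions
  (q | r | s | p)·s·(p | r)*·p — 19 states, 16 ε-transitions

19, 16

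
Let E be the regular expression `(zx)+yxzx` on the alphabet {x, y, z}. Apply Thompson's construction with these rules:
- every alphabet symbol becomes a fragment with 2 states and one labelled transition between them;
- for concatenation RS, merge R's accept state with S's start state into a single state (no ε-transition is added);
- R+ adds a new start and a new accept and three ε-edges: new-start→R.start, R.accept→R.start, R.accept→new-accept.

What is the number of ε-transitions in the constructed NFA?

3

By structural recursion:
Each of the 6 symbol leaves contributes 0 ε-transitions.
  zx = 0 ε-transitions
  (zx)+ = 3 ε-transitions
  (zx)+yxzx = 3 ε-transitions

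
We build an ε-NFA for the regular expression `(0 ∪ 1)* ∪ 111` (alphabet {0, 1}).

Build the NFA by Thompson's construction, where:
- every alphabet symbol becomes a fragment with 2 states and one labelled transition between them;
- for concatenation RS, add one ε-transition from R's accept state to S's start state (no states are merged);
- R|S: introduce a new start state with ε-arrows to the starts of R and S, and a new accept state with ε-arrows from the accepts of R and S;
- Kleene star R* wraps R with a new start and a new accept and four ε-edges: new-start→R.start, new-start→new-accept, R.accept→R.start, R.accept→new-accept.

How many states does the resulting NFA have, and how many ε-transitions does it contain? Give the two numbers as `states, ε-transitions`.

16, 14

Building bottom-up:
Each of the 5 symbol leaves contributes 2 states and 0 ε-transitions.
  0 ∪ 1 — 6 states, 4 ε-transitions
  (0 ∪ 1)* — 8 states, 8 ε-transitions
  111 — 6 states, 2 ε-transitions
  (0 ∪ 1)* ∪ 111 — 16 states, 14 ε-transitions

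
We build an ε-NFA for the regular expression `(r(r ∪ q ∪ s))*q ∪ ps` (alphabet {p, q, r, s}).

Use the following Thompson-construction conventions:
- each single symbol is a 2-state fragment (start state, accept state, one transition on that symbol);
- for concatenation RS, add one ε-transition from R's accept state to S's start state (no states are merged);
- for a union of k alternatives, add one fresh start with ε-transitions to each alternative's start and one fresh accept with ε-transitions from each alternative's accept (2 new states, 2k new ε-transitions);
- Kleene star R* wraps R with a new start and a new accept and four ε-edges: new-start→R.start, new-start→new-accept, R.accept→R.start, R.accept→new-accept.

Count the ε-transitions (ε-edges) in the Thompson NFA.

17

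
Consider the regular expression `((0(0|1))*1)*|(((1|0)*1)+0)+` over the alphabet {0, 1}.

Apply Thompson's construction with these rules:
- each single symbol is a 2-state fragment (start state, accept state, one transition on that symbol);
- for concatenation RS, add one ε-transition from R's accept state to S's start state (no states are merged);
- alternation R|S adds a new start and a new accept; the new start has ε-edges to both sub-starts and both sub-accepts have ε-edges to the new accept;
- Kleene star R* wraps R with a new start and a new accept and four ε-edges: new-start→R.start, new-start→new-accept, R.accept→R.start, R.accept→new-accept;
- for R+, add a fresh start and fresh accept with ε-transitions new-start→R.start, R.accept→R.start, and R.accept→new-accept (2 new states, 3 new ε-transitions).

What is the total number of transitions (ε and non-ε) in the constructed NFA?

42

Per subexpression:
Each of the 8 symbol leaves contributes 1 transition (1 symbol, 0 ε).
  0|1 = 6 transitions (2 symbol, 4 ε)
  0(0|1) = 8 transitions (3 symbol, 5 ε)
  (0(0|1))* = 12 transitions (3 symbol, 9 ε)
  (0(0|1))*1 = 14 transitions (4 symbol, 10 ε)
  ((0(0|1))*1)* = 18 transitions (4 symbol, 14 ε)
  1|0 = 6 transitions (2 symbol, 4 ε)
  (1|0)* = 10 transitions (2 symbol, 8 ε)
  (1|0)*1 = 12 transitions (3 symbol, 9 ε)
  ((1|0)*1)+ = 15 transitions (3 symbol, 12 ε)
  ((1|0)*1)+0 = 17 transitions (4 symbol, 13 ε)
  (((1|0)*1)+0)+ = 20 transitions (4 symbol, 16 ε)
  ((0(0|1))*1)*|(((1|0)*1)+0)+ = 42 transitions (8 symbol, 34 ε)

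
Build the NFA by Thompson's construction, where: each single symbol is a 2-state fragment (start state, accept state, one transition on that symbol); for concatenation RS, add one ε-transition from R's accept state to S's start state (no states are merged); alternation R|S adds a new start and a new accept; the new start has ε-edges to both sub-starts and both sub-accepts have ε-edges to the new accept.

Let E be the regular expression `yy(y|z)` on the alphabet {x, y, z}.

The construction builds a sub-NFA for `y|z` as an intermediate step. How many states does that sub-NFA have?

Fragment for `y|z`:
Each of the 2 symbol leaves contributes a 2-state fragment.
  y|z : 6 states

6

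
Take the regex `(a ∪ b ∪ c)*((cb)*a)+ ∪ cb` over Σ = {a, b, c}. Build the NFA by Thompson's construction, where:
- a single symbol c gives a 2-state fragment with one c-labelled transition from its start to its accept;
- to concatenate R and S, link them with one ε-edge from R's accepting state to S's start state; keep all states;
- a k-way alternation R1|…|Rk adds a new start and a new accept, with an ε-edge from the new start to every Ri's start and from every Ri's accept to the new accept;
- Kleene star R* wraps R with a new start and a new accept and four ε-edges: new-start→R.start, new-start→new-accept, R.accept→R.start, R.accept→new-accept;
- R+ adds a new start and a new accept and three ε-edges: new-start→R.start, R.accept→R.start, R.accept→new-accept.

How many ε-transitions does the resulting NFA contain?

Bottom-up over the parse tree:
Each of the 8 symbol leaves contributes 0 ε-transitions.
  a ∪ b ∪ c — 6 ε-transitions
  (a ∪ b ∪ c)* — 10 ε-transitions
  cb — 1 ε-transition
  (cb)* — 5 ε-transitions
  (cb)*a — 6 ε-transitions
  ((cb)*a)+ — 9 ε-transitions
  (a ∪ b ∪ c)*((cb)*a)+ — 20 ε-transitions
  cb — 1 ε-transition
  (a ∪ b ∪ c)*((cb)*a)+ ∪ cb — 25 ε-transitions

25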